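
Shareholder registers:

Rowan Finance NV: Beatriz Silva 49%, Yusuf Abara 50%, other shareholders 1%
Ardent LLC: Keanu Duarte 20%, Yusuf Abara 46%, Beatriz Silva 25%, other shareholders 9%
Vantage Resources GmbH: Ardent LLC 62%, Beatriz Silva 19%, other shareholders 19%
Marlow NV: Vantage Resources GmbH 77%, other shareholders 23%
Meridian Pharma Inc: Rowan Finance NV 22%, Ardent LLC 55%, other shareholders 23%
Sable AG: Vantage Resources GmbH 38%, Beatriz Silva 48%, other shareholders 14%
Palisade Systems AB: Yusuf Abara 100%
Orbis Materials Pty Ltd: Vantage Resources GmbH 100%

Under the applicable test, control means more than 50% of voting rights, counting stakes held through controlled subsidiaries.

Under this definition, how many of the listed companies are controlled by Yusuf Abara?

Yusuf holds 100% of Palisade, so Yusuf controls Palisade.
No other company's threshold is met.
Yusuf controls 1 company.

1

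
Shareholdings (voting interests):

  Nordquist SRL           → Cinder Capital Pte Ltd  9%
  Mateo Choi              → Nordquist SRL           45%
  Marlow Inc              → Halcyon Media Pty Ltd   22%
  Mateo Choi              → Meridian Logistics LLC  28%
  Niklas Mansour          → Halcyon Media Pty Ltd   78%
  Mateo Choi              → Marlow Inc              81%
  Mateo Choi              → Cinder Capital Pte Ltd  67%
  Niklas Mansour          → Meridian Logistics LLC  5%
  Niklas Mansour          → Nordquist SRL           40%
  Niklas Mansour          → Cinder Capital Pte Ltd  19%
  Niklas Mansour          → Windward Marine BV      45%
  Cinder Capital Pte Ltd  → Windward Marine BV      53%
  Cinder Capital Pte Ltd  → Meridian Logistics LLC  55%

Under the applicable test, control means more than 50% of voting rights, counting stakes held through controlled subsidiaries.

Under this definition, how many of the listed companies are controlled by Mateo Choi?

4

Mateo holds 81% of Marlow, so Mateo controls Marlow.
Mateo holds 67% of Cinder, so Mateo controls Cinder.
Mateo and Cinder together hold 28% + 55% = 83% of Meridian, so Mateo controls Meridian.
Cinder holds 53% of Windward, so Mateo controls Windward.
No other company's threshold is met.
Mateo controls 4 companies.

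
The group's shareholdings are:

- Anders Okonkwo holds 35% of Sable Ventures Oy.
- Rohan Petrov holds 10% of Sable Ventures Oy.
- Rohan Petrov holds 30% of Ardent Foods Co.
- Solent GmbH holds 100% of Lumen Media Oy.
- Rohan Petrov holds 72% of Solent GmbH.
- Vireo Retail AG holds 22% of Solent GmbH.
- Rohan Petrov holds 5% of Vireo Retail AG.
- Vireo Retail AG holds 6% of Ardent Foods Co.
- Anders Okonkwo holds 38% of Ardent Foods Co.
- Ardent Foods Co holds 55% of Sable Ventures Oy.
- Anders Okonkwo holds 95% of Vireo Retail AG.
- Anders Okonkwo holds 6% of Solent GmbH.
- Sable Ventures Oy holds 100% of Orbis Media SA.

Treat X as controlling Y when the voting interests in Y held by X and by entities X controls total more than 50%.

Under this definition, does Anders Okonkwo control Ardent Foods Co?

Anders holds 95% of Vireo, so Anders controls Vireo.
In Ardent, Anders's side holds only 38% + 6% = 44%, not > 50%.
So Anders does not control Ardent.

No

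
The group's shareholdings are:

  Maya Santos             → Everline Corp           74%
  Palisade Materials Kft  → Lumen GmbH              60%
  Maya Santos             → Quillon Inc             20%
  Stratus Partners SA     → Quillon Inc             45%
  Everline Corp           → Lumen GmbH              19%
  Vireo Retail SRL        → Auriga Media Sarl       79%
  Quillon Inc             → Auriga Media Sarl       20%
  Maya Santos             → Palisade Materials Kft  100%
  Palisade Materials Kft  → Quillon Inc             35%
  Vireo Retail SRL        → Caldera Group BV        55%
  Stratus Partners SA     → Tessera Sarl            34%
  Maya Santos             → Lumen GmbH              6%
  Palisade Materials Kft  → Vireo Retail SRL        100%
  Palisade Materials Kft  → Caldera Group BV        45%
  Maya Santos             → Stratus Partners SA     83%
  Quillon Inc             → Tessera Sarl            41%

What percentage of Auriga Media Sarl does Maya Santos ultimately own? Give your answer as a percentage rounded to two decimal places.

97.47%

Maya reaches Auriga along 4 paths.
Via Palisade → Quillon: 100% × 35% × 20% = 7%.
Via Stratus → Quillon: 83% × 45% × 20% = 7.47%.
Via Quillon: 20% × 20% = 4%.
Via Palisade → Vireo: 100% × 100% × 79% = 79%.
Total: 7% + 7.47% + 4% + 79% = 97.47%.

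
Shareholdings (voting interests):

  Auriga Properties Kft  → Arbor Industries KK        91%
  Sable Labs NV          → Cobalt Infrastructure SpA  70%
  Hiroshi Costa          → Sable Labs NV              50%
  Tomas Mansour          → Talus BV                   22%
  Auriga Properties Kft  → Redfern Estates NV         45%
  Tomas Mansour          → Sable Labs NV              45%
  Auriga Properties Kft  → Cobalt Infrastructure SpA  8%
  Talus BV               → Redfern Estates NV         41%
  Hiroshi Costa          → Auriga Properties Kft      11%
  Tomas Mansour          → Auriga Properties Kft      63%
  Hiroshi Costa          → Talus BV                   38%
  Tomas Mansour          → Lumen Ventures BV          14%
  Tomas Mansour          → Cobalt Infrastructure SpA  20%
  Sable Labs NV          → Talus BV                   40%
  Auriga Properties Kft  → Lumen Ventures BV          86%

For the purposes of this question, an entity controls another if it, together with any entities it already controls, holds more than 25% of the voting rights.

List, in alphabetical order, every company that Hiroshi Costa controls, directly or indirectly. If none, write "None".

Hiroshi holds 50% of Sable, so Hiroshi controls Sable.
Hiroshi and Sable together hold 38% + 40% = 78% of Talus, so Hiroshi controls Talus.
Talus holds 41% of Redfern, so Hiroshi controls Redfern.
Sable holds 70% of Cobalt, so Hiroshi controls Cobalt.
No other company's threshold is met.

Cobalt Infrastructure SpA, Redfern Estates NV, Sable Labs NV, Talus BV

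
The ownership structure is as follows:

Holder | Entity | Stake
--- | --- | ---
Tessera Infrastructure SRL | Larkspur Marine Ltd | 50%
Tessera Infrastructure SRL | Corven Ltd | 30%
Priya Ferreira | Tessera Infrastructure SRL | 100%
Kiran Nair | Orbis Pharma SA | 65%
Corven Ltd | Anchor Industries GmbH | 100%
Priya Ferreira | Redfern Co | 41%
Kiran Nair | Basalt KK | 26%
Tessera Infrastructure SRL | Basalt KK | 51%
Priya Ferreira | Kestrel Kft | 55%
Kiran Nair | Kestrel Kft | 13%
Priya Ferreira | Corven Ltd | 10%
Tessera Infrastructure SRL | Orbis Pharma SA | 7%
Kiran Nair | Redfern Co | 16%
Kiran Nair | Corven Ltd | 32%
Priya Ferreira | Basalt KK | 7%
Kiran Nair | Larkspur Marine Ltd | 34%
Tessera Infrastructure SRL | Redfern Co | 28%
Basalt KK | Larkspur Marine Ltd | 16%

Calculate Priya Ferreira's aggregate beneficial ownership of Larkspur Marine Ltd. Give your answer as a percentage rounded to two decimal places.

59.28%

Priya reaches Larkspur along 3 paths.
Via Tessera → Basalt: 100% × 51% × 16% = 8.16%.
Via Basalt: 7% × 16% = 1.12%.
Via Tessera: 100% × 50% = 50%.
Total: 8.16% + 1.12% + 50% = 59.28%.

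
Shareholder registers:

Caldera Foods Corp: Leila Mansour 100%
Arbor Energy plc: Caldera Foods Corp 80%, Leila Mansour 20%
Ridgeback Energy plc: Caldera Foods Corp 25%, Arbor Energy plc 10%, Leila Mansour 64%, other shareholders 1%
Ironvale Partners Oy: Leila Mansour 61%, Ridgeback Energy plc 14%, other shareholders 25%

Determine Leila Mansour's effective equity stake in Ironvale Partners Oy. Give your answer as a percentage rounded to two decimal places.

74.86%

Leila reaches Ironvale along 5 paths.
Direct stake: 61% = 61%.
Via Caldera → Ridgeback: 100% × 25% × 14% = 3.5%.
Via Caldera → Arbor → Ridgeback: 100% × 80% × 10% × 14% = 1.12%.
Via Arbor → Ridgeback: 20% × 10% × 14% = 0.28%.
Via Ridgeback: 64% × 14% = 8.96%.
Total: 61% + 3.5% + 1.12% + 0.28% + 8.96% = 74.86%.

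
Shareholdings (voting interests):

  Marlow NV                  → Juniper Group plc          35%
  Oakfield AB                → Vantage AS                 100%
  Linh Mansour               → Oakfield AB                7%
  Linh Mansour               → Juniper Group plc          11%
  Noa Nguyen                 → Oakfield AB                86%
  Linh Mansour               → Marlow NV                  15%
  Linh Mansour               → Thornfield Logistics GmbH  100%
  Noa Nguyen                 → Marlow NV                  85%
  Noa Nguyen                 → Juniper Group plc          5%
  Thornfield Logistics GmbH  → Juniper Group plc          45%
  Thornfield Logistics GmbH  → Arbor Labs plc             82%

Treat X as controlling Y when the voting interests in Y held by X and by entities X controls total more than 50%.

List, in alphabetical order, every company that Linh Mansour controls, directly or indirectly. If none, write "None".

Arbor Labs plc, Juniper Group plc, Thornfield Logistics GmbH

Linh holds 100% of Thornfield, so Linh controls Thornfield.
Thornfield holds 82% of Arbor, so Linh controls Arbor.
Thornfield and Linh together hold 45% + 11% = 56% of Juniper, so Linh controls Juniper.
No other company's threshold is met.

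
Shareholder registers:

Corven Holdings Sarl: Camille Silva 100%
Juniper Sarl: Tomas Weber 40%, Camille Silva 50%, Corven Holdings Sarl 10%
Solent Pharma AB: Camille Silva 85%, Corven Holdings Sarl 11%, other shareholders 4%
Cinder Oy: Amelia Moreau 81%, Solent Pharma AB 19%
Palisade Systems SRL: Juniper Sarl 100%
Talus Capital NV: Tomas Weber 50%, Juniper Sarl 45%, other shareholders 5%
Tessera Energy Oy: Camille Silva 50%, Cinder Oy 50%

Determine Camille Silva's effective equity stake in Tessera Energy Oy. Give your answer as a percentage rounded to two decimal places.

59.12%

Camille reaches Tessera along 3 paths.
Direct stake: 50% = 50%.
Via Solent → Cinder: 85% × 19% × 50% = 8.075%.
Via Corven → Solent → Cinder: 100% × 11% × 19% × 50% = 1.045%.
Total: 50% + 8.075% + 1.045% = 59.12%.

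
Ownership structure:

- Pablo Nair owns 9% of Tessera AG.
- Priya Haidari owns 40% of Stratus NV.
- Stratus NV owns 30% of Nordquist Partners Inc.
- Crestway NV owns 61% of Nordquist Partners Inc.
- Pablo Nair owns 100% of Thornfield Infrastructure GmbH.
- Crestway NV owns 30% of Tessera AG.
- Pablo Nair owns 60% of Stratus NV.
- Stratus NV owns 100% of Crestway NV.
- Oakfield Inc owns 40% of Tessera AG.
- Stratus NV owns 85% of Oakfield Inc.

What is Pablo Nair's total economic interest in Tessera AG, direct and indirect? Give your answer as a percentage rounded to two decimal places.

Pablo reaches Tessera along 3 paths.
Via Stratus → Oakfield: 60% × 85% × 40% = 20.4%.
Direct stake: 9% = 9%.
Via Stratus → Crestway: 60% × 100% × 30% = 18%.
Total: 20.4% + 9% + 18% = 47.4%.
Rounded: 47.40%.

47.40%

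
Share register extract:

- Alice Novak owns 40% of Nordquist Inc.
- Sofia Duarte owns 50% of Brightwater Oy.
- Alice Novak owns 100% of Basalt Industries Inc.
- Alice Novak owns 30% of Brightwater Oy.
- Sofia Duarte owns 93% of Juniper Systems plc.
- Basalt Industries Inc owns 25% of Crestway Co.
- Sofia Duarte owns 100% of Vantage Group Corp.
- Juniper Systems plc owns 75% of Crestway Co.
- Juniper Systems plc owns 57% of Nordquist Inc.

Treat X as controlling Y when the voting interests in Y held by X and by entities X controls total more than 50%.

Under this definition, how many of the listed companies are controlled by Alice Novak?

Alice holds 100% of Basalt, so Alice controls Basalt.
No other company's threshold is met.
Alice controls 1 company.

1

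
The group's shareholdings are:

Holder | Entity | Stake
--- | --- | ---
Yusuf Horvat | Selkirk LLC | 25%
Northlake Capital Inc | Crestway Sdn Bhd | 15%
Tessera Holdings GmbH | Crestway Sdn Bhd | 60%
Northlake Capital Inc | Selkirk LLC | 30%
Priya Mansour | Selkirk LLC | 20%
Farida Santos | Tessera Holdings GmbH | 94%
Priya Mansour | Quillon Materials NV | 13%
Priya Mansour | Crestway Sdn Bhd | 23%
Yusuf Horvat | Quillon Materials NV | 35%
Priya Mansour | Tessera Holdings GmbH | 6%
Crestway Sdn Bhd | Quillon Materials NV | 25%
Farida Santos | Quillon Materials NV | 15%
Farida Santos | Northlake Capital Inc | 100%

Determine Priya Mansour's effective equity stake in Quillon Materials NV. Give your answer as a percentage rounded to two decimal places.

19.65%

Priya reaches Quillon along 3 paths.
Via Crestway: 23% × 25% = 5.75%.
Via Tessera → Crestway: 6% × 60% × 25% = 0.9%.
Direct stake: 13% = 13%.
Total: 5.75% + 0.9% + 13% = 19.65%.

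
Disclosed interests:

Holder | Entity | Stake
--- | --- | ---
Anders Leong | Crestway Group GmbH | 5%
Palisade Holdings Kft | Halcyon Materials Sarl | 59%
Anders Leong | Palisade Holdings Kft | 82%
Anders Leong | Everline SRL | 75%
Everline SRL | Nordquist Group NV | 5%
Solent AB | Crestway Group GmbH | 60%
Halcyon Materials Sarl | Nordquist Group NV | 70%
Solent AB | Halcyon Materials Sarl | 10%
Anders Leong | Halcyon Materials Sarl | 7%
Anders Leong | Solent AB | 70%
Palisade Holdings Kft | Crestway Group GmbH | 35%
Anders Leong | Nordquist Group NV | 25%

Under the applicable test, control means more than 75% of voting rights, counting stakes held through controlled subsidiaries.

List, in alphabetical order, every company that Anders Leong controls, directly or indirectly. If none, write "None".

Anders holds 82% of Palisade, so Anders controls Palisade.
No other company's threshold is met.

Palisade Holdings Kft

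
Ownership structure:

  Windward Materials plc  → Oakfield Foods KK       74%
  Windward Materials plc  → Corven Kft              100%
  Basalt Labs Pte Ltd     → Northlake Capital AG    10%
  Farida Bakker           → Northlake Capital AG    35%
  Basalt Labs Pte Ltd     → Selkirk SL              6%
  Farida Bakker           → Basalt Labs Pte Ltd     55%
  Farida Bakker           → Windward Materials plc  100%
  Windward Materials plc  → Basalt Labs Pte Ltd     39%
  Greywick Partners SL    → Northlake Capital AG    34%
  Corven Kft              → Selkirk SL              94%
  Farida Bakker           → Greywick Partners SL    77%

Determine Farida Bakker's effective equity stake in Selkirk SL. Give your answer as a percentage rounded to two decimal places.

Farida reaches Selkirk along 3 paths.
Via Windward → Corven: 100% × 100% × 94% = 94%.
Via Basalt: 55% × 6% = 3.3%.
Via Windward → Basalt: 100% × 39% × 6% = 2.34%.
Total: 94% + 3.3% + 2.34% = 99.64%.

99.64%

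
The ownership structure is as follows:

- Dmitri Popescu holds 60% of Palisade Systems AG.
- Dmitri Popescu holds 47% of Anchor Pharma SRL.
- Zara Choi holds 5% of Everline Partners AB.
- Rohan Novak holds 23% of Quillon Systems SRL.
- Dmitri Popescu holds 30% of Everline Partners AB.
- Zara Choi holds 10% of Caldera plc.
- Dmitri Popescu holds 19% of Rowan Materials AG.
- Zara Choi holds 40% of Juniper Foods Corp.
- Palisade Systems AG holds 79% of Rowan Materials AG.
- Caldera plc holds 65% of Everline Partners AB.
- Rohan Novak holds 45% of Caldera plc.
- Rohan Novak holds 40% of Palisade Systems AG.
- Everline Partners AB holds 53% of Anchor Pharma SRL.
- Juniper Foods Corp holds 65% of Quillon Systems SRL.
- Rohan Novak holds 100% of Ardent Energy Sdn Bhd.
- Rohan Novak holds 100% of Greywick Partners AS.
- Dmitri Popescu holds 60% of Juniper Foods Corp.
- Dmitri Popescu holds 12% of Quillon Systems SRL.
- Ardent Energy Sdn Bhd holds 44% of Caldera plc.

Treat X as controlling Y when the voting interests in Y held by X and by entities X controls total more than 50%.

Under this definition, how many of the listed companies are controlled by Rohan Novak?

5

Rohan holds 100% of Ardent, so Rohan controls Ardent.
Rohan and Ardent together hold 45% + 44% = 89% of Caldera, so Rohan controls Caldera.
Caldera holds 65% of Everline, so Rohan controls Everline.
Everline holds 53% of Anchor, so Rohan controls Anchor.
Rohan holds 100% of Greywick, so Rohan controls Greywick.
No other company's threshold is met.
Rohan controls 5 companies.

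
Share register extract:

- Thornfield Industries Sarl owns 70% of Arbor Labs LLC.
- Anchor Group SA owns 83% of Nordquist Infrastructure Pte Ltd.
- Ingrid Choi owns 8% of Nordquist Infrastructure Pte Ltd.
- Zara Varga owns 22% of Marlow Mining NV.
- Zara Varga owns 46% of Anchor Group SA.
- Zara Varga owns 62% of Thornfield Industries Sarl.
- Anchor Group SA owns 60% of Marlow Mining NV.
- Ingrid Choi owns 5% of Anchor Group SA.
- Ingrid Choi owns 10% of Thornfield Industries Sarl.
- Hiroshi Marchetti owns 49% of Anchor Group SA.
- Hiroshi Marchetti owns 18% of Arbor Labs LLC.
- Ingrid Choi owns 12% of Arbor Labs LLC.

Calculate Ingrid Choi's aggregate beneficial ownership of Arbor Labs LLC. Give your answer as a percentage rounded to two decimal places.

Ingrid reaches Arbor along 2 paths.
Direct stake: 12% = 12%.
Via Thornfield: 10% × 70% = 7%.
Total: 12% + 7% = 19%.
Rounded: 19.00%.

19.00%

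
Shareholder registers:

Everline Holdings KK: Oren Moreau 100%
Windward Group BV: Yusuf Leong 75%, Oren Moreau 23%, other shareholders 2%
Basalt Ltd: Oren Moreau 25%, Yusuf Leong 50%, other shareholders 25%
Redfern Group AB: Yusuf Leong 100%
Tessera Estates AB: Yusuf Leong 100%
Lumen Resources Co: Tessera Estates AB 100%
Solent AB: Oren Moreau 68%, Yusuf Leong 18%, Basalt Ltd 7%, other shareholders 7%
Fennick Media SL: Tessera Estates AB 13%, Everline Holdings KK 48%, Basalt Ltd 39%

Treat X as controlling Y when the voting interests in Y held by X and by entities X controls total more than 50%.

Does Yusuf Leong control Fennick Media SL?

Yusuf holds 75% of Windward, so Yusuf controls Windward.
Yusuf holds 100% of Redfern, so Yusuf controls Redfern.
Yusuf holds 100% of Tessera, so Yusuf controls Tessera.
Tessera holds 100% of Lumen, so Yusuf controls Lumen.
In Fennick, Yusuf's side holds only 13%, not > 50%.
So Yusuf does not control Fennick.

No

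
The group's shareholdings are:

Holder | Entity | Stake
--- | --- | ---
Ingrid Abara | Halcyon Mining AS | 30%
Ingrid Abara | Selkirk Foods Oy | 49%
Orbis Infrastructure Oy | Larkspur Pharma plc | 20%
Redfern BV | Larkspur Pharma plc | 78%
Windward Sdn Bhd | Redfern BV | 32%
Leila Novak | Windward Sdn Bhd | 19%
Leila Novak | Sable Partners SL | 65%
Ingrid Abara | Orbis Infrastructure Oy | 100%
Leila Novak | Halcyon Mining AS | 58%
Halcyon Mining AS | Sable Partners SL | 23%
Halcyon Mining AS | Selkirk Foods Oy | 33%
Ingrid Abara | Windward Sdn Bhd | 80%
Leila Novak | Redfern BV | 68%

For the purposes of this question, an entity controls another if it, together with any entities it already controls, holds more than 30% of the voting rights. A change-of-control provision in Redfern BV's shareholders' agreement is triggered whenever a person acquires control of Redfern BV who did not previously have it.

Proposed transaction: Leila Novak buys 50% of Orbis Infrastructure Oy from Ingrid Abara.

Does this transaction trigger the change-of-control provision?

The purchase adds only to Leila's holdings (Ingrid's stake shrinks), so Leila is the only person who could newly come to control Redfern.
Leila holds 68% of Redfern, so Leila controls Redfern.
So Leila already controls Redfern before the transaction.
After the purchase, Leila holds 50% of Orbis directly, and Ingrid's stake falls to 50%.
Leila controlled Redfern already, so this is not a new person acquiring control; every other person's position is unchanged or reduced.
No new person acquires control, so the clause is not triggered.

No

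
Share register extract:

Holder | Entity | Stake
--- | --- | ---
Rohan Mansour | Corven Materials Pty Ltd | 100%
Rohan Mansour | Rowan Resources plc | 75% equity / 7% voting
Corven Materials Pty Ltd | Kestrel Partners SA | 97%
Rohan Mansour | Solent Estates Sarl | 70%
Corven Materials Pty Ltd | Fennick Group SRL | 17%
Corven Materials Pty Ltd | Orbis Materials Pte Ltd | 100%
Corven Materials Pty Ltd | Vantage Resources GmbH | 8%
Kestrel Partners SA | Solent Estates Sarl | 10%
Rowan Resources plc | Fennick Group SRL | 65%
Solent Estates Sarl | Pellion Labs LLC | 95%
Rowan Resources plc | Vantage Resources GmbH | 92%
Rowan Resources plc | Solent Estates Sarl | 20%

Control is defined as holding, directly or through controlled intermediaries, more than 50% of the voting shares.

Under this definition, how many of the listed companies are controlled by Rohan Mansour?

Rohan holds 100% of Corven, so Rohan controls Corven.
Corven holds 97% of Kestrel, so Rohan controls Kestrel.
Rohan and Kestrel together hold 70% + 10% = 80% of Solent, so Rohan controls Solent.
Corven holds 100% of Orbis, so Rohan controls Orbis.
Solent holds 95% of Pellion, so Rohan controls Pellion.
No other company's threshold is met.
Rohan controls 5 companies.

5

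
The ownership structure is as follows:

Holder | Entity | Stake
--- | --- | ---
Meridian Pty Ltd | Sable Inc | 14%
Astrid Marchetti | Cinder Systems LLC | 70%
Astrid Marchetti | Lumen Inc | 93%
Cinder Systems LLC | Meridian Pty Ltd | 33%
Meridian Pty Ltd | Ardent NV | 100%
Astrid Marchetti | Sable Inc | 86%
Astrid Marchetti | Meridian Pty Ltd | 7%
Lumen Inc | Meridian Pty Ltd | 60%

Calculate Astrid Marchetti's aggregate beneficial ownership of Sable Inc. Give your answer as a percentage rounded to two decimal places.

98.03%

Astrid reaches Sable along 4 paths.
Via Meridian: 7% × 14% = 0.98%.
Via Lumen → Meridian: 93% × 60% × 14% = 7.812%.
Via Cinder → Meridian: 70% × 33% × 14% = 3.234%.
Direct stake: 86% = 86%.
Total: 0.98% + 7.812% + 3.234% + 86% = 98.026%.
Rounded: 98.03%.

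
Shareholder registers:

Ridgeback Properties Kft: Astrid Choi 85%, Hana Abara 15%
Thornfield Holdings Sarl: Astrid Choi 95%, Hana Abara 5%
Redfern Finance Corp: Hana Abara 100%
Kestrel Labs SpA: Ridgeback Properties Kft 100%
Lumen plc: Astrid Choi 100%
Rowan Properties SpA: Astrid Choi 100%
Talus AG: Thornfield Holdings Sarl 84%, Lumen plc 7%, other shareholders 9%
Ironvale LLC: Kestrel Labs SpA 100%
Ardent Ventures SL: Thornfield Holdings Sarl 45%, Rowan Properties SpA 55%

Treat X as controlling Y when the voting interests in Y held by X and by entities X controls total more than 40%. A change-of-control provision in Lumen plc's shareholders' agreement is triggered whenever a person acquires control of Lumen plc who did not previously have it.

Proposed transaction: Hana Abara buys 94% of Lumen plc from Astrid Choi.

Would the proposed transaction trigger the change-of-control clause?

Yes

The purchase adds only to Hana's holdings (Astrid's stake shrinks), so Hana is the only person who could newly come to control Lumen.
Hana holds 100% of Redfern, so Hana controls Redfern.
Neither Hana nor any entity Hana controls holds any voting interest in Lumen.
So before the transaction, Hana does not control Lumen.
After the purchase, Hana holds 94% of Lumen directly, and Astrid's stake falls to 6%.
Hana holds 94% of Lumen, so Hana controls Lumen.
Hana did not control Lumen before and does after, so the clause is triggered.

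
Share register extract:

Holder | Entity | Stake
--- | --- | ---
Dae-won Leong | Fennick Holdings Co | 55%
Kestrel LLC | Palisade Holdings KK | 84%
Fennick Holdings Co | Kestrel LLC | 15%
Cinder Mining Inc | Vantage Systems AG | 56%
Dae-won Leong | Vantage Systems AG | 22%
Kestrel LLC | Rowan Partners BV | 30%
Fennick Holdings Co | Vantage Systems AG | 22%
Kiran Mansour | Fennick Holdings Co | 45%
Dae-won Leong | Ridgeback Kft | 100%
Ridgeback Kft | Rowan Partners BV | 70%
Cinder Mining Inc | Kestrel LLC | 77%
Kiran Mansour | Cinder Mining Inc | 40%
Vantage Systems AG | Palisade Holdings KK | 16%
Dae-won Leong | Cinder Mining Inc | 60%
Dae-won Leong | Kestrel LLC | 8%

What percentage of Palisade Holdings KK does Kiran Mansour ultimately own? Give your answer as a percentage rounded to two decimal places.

Kiran reaches Palisade along 4 paths.
Via Fennick → Vantage: 45% × 22% × 16% = 1.584%.
Via Cinder → Vantage: 40% × 56% × 16% = 3.584%.
Via Cinder → Kestrel: 40% × 77% × 84% = 25.872%.
Via Fennick → Kestrel: 45% × 15% × 84% = 5.67%.
Total: 1.584% + 3.584% + 25.872% + 5.67% = 36.71%.

36.71%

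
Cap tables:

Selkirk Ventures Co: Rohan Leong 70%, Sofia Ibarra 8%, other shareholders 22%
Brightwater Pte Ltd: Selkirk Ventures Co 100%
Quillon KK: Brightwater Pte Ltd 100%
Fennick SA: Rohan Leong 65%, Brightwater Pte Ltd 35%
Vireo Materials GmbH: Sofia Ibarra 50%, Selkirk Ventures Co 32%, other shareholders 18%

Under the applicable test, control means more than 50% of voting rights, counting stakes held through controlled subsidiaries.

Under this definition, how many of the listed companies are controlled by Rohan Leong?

Rohan holds 70% of Selkirk, so Rohan controls Selkirk.
Selkirk holds 100% of Brightwater, so Rohan controls Brightwater.
Brightwater holds 100% of Quillon, so Rohan controls Quillon.
Rohan and Brightwater together hold 65% + 35% = 100% of Fennick, so Rohan controls Fennick.
No other company's threshold is met.
Rohan controls 4 companies.

4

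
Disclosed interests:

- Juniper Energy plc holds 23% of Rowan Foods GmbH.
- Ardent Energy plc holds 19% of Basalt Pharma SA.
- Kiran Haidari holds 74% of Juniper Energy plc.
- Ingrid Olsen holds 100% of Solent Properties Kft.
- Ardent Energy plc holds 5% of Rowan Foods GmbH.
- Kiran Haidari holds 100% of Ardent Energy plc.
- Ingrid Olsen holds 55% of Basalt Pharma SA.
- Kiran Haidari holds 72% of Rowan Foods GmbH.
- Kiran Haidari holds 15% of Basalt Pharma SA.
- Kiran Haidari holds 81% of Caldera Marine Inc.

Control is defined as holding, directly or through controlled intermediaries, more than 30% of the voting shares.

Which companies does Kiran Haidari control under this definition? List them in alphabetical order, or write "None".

Ardent Energy plc, Basalt Pharma SA, Caldera Marine Inc, Juniper Energy plc, Rowan Foods GmbH

Kiran holds 74% of Juniper, so Kiran controls Juniper.
Kiran holds 100% of Ardent, so Kiran controls Ardent.
Juniper and Kiran and Ardent together hold 23% + 72% + 5% = 100% of Rowan, so Kiran controls Rowan.
Kiran holds 81% of Caldera, so Kiran controls Caldera.
Ardent and Kiran together hold 19% + 15% = 34% of Basalt, so Kiran controls Basalt.
No other company's threshold is met.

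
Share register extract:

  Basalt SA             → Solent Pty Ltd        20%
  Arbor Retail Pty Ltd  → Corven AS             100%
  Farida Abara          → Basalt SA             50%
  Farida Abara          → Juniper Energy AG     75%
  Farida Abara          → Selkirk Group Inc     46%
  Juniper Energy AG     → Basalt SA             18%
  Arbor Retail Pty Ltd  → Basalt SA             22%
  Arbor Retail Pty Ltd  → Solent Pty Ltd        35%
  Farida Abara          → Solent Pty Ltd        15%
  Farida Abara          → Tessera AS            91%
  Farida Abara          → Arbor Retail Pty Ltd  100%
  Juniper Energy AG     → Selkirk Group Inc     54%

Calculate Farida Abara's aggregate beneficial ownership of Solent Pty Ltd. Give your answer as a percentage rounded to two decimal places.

Farida reaches Solent along 5 paths.
Direct stake: 15% = 15%.
Via Juniper → Basalt: 75% × 18% × 20% = 2.7%.
Via Basalt: 50% × 20% = 10%.
Via Arbor → Basalt: 100% × 22% × 20% = 4.4%.
Via Arbor: 100% × 35% = 35%.
Total: 15% + 2.7% + 10% + 4.4% + 35% = 67.1%.
Rounded: 67.10%.

67.10%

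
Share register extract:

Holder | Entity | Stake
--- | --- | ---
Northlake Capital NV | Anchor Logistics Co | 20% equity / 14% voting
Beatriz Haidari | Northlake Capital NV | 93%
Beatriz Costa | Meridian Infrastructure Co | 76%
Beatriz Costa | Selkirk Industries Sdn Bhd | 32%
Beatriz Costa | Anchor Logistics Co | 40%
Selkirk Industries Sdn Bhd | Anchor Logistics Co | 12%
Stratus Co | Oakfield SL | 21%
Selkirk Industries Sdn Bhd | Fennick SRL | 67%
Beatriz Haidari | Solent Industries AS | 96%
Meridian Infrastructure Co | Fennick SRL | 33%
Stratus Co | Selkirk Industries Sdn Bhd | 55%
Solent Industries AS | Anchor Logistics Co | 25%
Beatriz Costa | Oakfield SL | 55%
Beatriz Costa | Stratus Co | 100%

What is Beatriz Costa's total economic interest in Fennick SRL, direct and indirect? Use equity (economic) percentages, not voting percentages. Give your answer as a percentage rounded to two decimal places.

83.37%

Beatriz Costa reaches Fennick along 3 paths.
Via Selkirk: 32% × 67% = 21.44%.
Via Stratus → Selkirk: 100% × 55% × 67% = 36.85%.
Via Meridian: 76% × 33% = 25.08%.
Total: 21.44% + 36.85% + 25.08% = 83.37%.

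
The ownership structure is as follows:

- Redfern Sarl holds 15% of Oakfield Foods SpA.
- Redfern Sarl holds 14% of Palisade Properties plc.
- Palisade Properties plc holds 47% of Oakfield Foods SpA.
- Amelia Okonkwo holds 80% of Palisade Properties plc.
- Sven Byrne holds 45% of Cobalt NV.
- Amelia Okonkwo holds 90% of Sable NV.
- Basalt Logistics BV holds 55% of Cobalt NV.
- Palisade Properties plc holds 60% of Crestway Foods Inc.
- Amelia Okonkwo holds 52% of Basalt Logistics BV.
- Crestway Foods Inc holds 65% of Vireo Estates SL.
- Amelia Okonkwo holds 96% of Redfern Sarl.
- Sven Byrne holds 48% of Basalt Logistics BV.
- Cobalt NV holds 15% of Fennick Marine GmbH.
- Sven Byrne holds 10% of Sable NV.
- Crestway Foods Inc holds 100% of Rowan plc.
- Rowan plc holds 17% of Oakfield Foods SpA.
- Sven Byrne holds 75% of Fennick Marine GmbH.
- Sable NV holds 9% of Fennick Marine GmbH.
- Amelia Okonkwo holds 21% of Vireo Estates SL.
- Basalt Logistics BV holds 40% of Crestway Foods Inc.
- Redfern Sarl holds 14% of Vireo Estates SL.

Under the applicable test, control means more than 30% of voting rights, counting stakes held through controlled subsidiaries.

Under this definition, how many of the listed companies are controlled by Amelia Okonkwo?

Amelia holds 90% of Sable, so Amelia controls Sable.
Amelia holds 96% of Redfern, so Amelia controls Redfern.
Amelia holds 52% of Basalt, so Amelia controls Basalt.
Amelia and Redfern together hold 80% + 14% = 94% of Palisade, so Amelia controls Palisade.
Basalt holds 55% of Cobalt, so Amelia controls Cobalt.
Basalt and Palisade together hold 40% + 60% = 100% of Crestway, so Amelia controls Crestway.
Crestway holds 100% of Rowan, so Amelia controls Rowan.
Redfern and Crestway and Amelia together hold 14% + 65% + 21% = 100% of Vireo, so Amelia controls Vireo.
Redfern and Rowan and Palisade together hold 15% + 17% + 47% = 79% of Oakfield, so Amelia controls Oakfield.
No other company's threshold is met.
Amelia controls 9 companies.

9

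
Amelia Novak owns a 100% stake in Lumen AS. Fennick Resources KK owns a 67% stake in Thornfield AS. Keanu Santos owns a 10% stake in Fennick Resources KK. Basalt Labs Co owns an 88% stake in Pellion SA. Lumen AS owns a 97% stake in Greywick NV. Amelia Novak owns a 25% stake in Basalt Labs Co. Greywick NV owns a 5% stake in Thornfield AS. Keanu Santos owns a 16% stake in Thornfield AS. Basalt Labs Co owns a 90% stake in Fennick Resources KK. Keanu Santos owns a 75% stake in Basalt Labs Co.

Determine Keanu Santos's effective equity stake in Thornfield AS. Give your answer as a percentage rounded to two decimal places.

Keanu reaches Thornfield along 3 paths.
Via Fennick: 10% × 67% = 6.7%.
Via Basalt → Fennick: 75% × 90% × 67% = 45.225%.
Direct stake: 16% = 16%.
Total: 6.7% + 45.225% + 16% = 67.925%.
Rounded: 67.93%.

67.93%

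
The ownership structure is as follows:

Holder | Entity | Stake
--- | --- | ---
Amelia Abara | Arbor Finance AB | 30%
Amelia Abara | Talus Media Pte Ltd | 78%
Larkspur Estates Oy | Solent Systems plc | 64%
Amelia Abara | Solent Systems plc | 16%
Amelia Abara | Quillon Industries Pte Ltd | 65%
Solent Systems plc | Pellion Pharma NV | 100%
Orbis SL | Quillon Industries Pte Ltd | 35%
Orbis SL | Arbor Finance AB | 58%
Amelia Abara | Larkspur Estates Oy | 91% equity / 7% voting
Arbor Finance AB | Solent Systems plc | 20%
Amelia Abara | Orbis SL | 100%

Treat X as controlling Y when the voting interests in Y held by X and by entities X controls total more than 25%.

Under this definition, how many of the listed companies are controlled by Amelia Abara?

6

Amelia holds 100% of Orbis, so Amelia controls Orbis.
Amelia and Orbis together hold 65% + 35% = 100% of Quillon, so Amelia controls Quillon.
Orbis and Amelia together hold 58% + 30% = 88% of Arbor, so Amelia controls Arbor.
Amelia and Arbor together hold 16% + 20% = 36% of Solent, so Amelia controls Solent.
Amelia holds 78% of Talus, so Amelia controls Talus.
Solent holds 100% of Pellion, so Amelia controls Pellion.
No other company's threshold is met.
Amelia controls 6 companies.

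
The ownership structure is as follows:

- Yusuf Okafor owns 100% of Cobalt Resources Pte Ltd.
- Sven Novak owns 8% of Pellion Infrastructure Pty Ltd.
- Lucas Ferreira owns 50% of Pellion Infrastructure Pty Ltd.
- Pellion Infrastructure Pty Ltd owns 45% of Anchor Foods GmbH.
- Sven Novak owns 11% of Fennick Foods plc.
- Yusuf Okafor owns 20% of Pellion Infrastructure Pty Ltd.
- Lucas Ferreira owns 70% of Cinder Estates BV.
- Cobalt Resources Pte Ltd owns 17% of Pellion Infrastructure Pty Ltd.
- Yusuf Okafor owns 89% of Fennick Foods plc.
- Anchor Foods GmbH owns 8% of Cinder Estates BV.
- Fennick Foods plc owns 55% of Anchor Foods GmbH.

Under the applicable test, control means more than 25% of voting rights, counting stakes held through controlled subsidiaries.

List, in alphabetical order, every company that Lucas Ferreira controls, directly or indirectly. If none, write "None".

Anchor Foods GmbH, Cinder Estates BV, Pellion Infrastructure Pty Ltd

Lucas holds 50% of Pellion, so Lucas controls Pellion.
Pellion holds 45% of Anchor, so Lucas controls Anchor.
Lucas and Anchor together hold 70% + 8% = 78% of Cinder, so Lucas controls Cinder.
No other company's threshold is met.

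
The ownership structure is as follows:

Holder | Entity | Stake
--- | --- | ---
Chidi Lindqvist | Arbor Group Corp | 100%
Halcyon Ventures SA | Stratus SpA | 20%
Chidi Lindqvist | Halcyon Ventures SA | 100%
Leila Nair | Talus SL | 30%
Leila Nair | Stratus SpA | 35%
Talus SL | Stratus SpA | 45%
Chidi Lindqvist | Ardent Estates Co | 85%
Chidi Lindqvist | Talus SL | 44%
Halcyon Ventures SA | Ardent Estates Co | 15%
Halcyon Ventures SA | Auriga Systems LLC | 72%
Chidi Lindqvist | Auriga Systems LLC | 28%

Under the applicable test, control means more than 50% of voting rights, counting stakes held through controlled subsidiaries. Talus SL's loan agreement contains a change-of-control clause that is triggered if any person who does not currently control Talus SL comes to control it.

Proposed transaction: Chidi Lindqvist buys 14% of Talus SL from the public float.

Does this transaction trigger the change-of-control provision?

The purchase changes only Chidi's holdings, so Chidi is the only person who could newly come to control Talus.
Chidi holds 100% of Arbor, so Chidi controls Arbor.
Chidi holds 100% of Halcyon, so Chidi controls Halcyon.
Halcyon and Chidi together hold 72% + 28% = 100% of Auriga, so Chidi controls Auriga.
Halcyon and Chidi together hold 15% + 85% = 100% of Ardent, so Chidi controls Ardent.
In Talus, Chidi's side holds only 44%, not > 50%.
So before the transaction, Chidi does not control Talus.
After the purchase, Chidi's direct stake in Talus rises to 44% + 14% = 58%.
Chidi holds 58% of Talus, so Chidi controls Talus.
Chidi did not control Talus before and does after, so the clause is triggered.

Yes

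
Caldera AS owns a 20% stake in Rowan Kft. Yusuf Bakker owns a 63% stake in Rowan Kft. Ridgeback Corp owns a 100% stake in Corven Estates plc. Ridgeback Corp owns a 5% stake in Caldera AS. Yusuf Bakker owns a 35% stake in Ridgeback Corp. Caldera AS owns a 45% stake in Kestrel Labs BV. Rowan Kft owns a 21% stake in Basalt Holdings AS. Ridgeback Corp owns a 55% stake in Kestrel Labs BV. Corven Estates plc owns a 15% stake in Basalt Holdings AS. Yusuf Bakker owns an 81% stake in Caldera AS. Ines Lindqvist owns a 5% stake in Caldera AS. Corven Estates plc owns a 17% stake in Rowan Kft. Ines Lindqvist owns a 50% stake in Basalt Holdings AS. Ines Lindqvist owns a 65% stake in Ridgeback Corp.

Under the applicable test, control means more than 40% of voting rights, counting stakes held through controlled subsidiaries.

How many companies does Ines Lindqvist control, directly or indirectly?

Ines holds 65% of Ridgeback, so Ines controls Ridgeback.
Ridgeback holds 100% of Corven, so Ines controls Corven.
Ines and Corven together hold 50% + 15% = 65% of Basalt, so Ines controls Basalt.
Ridgeback holds 55% of Kestrel, so Ines controls Kestrel.
No other company's threshold is met.
Ines controls 4 companies.

4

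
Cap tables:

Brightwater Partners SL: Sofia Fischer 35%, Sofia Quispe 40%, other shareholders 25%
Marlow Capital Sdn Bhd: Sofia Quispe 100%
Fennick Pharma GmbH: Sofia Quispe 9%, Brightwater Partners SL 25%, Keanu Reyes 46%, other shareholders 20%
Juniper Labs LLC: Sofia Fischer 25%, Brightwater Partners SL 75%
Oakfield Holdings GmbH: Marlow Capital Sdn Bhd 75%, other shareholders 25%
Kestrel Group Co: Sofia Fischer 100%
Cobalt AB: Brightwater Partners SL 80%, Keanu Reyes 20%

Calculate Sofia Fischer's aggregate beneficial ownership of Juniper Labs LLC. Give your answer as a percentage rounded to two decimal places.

Sofia Fischer reaches Juniper along 2 paths.
Direct stake: 25% = 25%.
Via Brightwater: 35% × 75% = 26.25%.
Total: 25% + 26.25% = 51.25%.

51.25%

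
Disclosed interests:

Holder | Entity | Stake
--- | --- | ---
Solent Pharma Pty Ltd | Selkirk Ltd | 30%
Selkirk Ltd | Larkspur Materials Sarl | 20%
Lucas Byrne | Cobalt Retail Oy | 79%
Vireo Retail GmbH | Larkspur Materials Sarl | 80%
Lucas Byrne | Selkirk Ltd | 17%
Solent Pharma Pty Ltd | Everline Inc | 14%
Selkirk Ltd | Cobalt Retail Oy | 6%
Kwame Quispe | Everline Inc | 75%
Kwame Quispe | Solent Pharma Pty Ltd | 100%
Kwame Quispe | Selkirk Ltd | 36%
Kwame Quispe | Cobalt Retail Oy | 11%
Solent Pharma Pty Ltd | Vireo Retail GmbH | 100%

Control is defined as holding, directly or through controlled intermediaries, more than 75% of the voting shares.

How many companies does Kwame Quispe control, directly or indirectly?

4

Kwame holds 100% of Solent, so Kwame controls Solent.
Kwame and Solent together hold 75% + 14% = 89% of Everline, so Kwame controls Everline.
Solent holds 100% of Vireo, so Kwame controls Vireo.
Vireo holds 80% of Larkspur, so Kwame controls Larkspur.
No other company's threshold is met.
Kwame controls 4 companies.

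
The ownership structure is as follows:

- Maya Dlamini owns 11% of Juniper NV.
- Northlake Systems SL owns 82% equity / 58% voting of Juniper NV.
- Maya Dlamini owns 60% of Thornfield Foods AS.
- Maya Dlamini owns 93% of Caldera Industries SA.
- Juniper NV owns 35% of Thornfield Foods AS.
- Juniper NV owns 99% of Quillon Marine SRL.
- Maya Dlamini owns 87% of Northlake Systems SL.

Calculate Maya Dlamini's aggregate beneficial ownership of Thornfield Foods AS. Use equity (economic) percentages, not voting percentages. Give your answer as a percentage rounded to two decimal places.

88.82%

Maya reaches Thornfield along 3 paths.
Direct stake: 60% = 60%.
Via Northlake → Juniper: 87% × 82% × 35% = 24.969%.
Via Juniper: 11% × 35% = 3.85%.
Total: 60% + 24.969% + 3.85% = 88.819%.
Rounded: 88.82%.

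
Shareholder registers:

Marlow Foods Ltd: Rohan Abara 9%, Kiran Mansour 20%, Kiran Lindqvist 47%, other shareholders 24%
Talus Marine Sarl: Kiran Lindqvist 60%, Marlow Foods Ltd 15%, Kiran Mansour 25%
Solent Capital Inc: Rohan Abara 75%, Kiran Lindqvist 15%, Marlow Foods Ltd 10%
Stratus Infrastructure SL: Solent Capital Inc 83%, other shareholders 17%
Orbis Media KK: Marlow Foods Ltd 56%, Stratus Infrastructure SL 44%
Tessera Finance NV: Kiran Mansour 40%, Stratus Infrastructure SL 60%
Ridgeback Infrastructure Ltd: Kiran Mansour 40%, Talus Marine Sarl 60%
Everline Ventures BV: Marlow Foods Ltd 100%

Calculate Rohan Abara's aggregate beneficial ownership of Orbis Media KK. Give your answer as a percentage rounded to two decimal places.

32.76%

Rohan reaches Orbis along 3 paths.
Via Marlow: 9% × 56% = 5.04%.
Via Solent → Stratus: 75% × 83% × 44% = 27.39%.
Via Marlow → Solent → Stratus: 9% × 10% × 83% × 44% = 0.32868%.
Total: 5.04% + 27.39% + 0.32868% = 32.75868%.
Rounded: 32.76%.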